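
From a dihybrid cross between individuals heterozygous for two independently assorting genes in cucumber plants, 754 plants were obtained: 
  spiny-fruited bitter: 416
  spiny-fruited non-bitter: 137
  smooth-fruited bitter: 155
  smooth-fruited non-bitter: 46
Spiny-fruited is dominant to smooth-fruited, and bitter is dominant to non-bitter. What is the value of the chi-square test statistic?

1.631

A dihybrid F₂ with independent assortment and complete dominance at both loci gives a 9:3:3:1 phenotypic ratio.
Expected counts for N = 754 under a 9:3:3:1 ratio (total parts = 16):
  spiny-fruited bitter: 754 × 9/16 = 424.125
  spiny-fruited non-bitter: 754 × 3/16 = 141.375
  smooth-fruited bitter: 754 × 3/16 = 141.375
  smooth-fruited non-bitter: 754 × 1/16 = 47.125
χ² = Σ (O − E)² / E
  spiny-fruited bitter: (416 − 424.125)² / 424.125 = 0.1557
  spiny-fruited non-bitter: (137 − 141.375)² / 141.375 = 0.1354
  smooth-fruited bitter: (155 − 141.375)² / 141.375 = 1.3131
  smooth-fruited non-bitter: (46 − 47.125)² / 47.125 = 0.0269
χ² = 0.1557 + 0.1354 + 1.3131 + 0.0269 = 1.6311 ≈ 1.631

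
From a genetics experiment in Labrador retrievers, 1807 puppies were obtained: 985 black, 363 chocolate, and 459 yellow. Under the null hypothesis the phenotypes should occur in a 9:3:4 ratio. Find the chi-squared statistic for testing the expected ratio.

Under the 9:3:4 hypothesis (Σ ratio = 16, N = 1807):
  black: 1807 × 9/16 = 1016.4375
  chocolate: 1807 × 3/16 = 338.8125
  yellow: 1807 × 4/16 = 451.75
χ² = Σ (O − E)² / E
  black: (985 − 1016.4375)² / 1016.4375 = 0.9723
  chocolate: (363 − 338.8125)² / 338.8125 = 1.7267
  yellow: (459 − 451.75)² / 451.75 = 0.1164
χ² = 0.9723 + 1.7267 + 0.1164 = 2.8154 ≈ 2.815

2.815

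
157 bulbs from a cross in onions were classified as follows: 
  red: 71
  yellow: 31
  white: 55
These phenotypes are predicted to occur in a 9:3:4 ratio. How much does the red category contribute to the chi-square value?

The 9:3:4 ratio has 16 parts, so with N = 157 the expected counts are:
  red: 157 × 9/16 = 88.3125
  yellow: 157 × 3/16 = 29.4375
  white: 157 × 4/16 = 39.25
Contribution of red: (71 − 88.3125)² / 88.3125 = 3.3939

3.394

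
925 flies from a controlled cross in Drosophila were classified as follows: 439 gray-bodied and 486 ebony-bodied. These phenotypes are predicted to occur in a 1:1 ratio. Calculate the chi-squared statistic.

2.388

Total ratio parts = 2. Expected numbers out of 925:
  gray-bodied: 925 × 1/2 = 462.5
  ebony-bodied: 925 × 1/2 = 462.5
χ² = Σ (O − E)² / E
  gray-bodied: (439 − 462.5)² / 462.5 = 1.1941
  ebony-bodied: (486 − 462.5)² / 462.5 = 1.1941
χ² = 1.1941 + 1.1941 = 2.3882 ≈ 2.388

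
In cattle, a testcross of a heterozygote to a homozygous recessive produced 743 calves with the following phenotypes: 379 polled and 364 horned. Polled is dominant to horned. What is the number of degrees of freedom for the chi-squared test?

1

A testcross of a heterozygote (Aa × aa) gives a 1:1 phenotypic ratio.
A goodness-of-fit test with 2 phenotype classes has df = 2 − 1 = 1.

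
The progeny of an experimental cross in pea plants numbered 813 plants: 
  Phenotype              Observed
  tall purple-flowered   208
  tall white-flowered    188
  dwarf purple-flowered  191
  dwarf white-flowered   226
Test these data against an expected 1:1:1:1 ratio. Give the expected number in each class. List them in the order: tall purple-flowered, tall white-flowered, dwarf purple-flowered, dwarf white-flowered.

The 1:1:1:1 ratio has 4 parts, so with N = 813 the expected counts are:
  tall purple-flowered: 813 × 1/4 = 203.25
  tall white-flowered: 813 × 1/4 = 203.25
  dwarf purple-flowered: 813 × 1/4 = 203.25
  dwarf white-flowered: 813 × 1/4 = 203.25

203.25, 203.25, 203.25, 203.25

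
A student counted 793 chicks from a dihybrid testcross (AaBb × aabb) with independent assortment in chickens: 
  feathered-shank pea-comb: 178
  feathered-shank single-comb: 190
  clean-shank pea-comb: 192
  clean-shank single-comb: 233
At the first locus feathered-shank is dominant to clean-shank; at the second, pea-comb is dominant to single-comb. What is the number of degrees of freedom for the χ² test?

A dihybrid testcross with independent assortment gives a 1:1:1:1 ratio.
A goodness-of-fit test with 4 phenotype classes has df = 4 − 1 = 3.

3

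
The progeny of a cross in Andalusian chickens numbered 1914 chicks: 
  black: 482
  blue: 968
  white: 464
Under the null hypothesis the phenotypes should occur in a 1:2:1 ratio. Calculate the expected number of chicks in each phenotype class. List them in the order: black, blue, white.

478.5, 957, 478.5

Expected counts for N = 1914 under a 1:2:1 ratio (total parts = 4):
  black: 1914 × 1/4 = 478.5
  blue: 1914 × 2/4 = 957
  white: 1914 × 1/4 = 478.5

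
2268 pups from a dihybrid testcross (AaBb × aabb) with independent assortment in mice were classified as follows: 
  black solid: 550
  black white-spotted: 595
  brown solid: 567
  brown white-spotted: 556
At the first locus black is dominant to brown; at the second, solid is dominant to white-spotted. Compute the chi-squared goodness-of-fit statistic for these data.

2.106

A dihybrid testcross with independent assortment gives a 1:1:1:1 ratio.
Expected counts for N = 2268 under a 1:1:1:1 ratio (total parts = 4):
  black solid: 2268 × 1/4 = 567
  black white-spotted: 2268 × 1/4 = 567
  brown solid: 2268 × 1/4 = 567
  brown white-spotted: 2268 × 1/4 = 567
χ² = Σ (O − E)² / E
  black solid: (550 − 567)² / 567 = 0.5097
  black white-spotted: (595 − 567)² / 567 = 1.3827
  brown solid: (567 − 567)² / 567 = 0.0000
  brown white-spotted: (556 − 567)² / 567 = 0.2134
χ² = 0.5097 + 1.3827 + 0.0000 + 0.2134 = 2.1058 ≈ 2.106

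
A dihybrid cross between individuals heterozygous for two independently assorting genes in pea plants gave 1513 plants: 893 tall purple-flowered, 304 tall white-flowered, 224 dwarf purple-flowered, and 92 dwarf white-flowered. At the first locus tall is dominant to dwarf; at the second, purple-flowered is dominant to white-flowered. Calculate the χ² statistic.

A dihybrid F₂ with independent assortment and complete dominance at both loci gives a 9:3:3:1 phenotypic ratio.
Under the 9:3:3:1 hypothesis (Σ ratio = 16, N = 1513):
  tall purple-flowered: 1513 × 9/16 = 851.0625
  tall white-flowered: 1513 × 3/16 = 283.6875
  dwarf purple-flowered: 1513 × 3/16 = 283.6875
  dwarf white-flowered: 1513 × 1/16 = 94.5625
χ² = Σ (O − E)² / E
  tall purple-flowered: (893 − 851.0625)² / 851.0625 = 2.0665
  tall white-flowered: (304 − 283.6875)² / 283.6875 = 1.4544
  dwarf purple-flowered: (224 − 283.6875)² / 283.6875 = 12.5582
  dwarf white-flowered: (92 − 94.5625)² / 94.5625 = 0.0694
χ² = 2.0665 + 1.4544 + 12.5582 + 0.0694 = 16.1485 ≈ 16.149

16.149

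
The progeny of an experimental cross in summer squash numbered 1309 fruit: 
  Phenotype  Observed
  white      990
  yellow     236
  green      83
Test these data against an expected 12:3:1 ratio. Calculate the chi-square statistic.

0.449

The 12:3:1 ratio has 16 parts, so with N = 1309 the expected counts are:
  white: 1309 × 12/16 = 981.75
  yellow: 1309 × 3/16 = 245.4375
  green: 1309 × 1/16 = 81.8125
χ² = Σ (O − E)² / E
  white: (990 − 981.75)² / 981.75 = 0.0693
  yellow: (236 − 245.4375)² / 245.4375 = 0.3629
  green: (83 − 81.8125)² / 81.8125 = 0.0172
χ² = 0.0693 + 0.3629 + 0.0172 = 0.4494 ≈ 0.449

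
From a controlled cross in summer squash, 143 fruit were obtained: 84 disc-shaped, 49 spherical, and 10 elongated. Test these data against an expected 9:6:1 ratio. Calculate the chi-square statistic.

0.683

Expected counts for N = 143 under a 9:6:1 ratio (total parts = 16):
  disc-shaped: 143 × 9/16 = 80.4375
  spherical: 143 × 6/16 = 53.625
  elongated: 143 × 1/16 = 8.9375
χ² = Σ (O − E)² / E
  disc-shaped: (84 − 80.4375)² / 80.4375 = 0.1578
  spherical: (49 − 53.625)² / 53.625 = 0.3989
  elongated: (10 − 8.9375)² / 8.9375 = 0.1263
χ² = 0.1578 + 0.3989 + 0.1263 = 0.683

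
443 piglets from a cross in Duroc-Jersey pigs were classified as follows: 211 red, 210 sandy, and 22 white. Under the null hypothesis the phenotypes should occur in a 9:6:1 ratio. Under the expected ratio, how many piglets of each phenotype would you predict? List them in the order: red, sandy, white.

249.1875, 166.125, 27.6875

The 9:6:1 ratio has 16 parts, so with N = 443 the expected counts are:
  red: 443 × 9/16 = 249.1875
  sandy: 443 × 6/16 = 166.125
  white: 443 × 1/16 = 27.6875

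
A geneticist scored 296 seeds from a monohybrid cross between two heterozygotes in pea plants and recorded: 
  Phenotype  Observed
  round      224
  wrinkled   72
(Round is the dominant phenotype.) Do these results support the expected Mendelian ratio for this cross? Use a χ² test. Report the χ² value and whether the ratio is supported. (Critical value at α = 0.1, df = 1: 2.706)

0.072; consistent

For a monohybrid cross between heterozygotes with complete dominance, the expected phenotypic ratio is 3:1.
Expected counts for N = 296 under a 3:1 ratio (total parts = 4):
  round: 296 × 3/4 = 222
  wrinkled: 296 × 1/4 = 74
χ² = Σ (O − E)² / E
  round: (224 − 222)² / 222 = 0.0180
  wrinkled: (72 − 74)² / 74 = 0.0541
χ² = 0.0180 + 0.0541 = 0.0721 ≈ 0.072
Degrees of freedom = 2 − 1 = 1; critical value at α = 0.1 is 2.706.
Since 0.072 < 2.706, we fail to reject the null hypothesis — the data are consistent with the 3:1 ratio.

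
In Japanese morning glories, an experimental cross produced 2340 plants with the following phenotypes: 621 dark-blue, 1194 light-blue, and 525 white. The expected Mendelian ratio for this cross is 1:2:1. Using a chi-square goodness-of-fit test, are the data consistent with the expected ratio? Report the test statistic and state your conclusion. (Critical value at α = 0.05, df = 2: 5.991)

Expected counts for N = 2340 under a 1:2:1 ratio (total parts = 4):
  dark-blue: 2340 × 1/4 = 585
  light-blue: 2340 × 2/4 = 1170
  white: 2340 × 1/4 = 585
χ² = Σ (O − E)² / E
  dark-blue: (621 − 585)² / 585 = 2.2154
  light-blue: (1194 − 1170)² / 1170 = 0.4923
  white: (525 − 585)² / 585 = 6.1538
χ² = 2.2154 + 0.4923 + 6.1538 = 8.8615 ≈ 8.862
Degrees of freedom = 3 − 1 = 2; critical value at α = 0.05 is 5.991.
Since 8.862 > 5.991, we reject the null hypothesis — the data do not fit the 1:2:1 ratio.

8.862; not consistent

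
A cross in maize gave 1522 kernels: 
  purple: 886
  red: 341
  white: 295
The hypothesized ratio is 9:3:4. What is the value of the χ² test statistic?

Total ratio parts = 16. Expected numbers out of 1522:
  purple: 1522 × 9/16 = 856.125
  red: 1522 × 3/16 = 285.375
  white: 1522 × 4/16 = 380.5
χ² = Σ (O − E)² / E
  purple: (886 − 856.125)² / 856.125 = 1.0425
  red: (341 − 285.375)² / 285.375 = 10.8424
  white: (295 − 380.5)² / 380.5 = 19.2122
χ² = 1.0425 + 10.8424 + 19.2122 = 31.0971 ≈ 31.097

31.097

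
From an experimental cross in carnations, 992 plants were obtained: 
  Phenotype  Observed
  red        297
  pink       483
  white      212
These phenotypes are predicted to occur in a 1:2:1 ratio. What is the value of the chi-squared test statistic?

Total ratio parts = 4. Expected numbers out of 992:
  red: 992 × 1/4 = 248
  pink: 992 × 2/4 = 496
  white: 992 × 1/4 = 248
χ² = Σ (O − E)² / E
  red: (297 − 248)² / 248 = 9.6815
  pink: (483 − 496)² / 496 = 0.3407
  white: (212 − 248)² / 248 = 5.2258
χ² = 9.6815 + 0.3407 + 5.2258 = 15.248

15.248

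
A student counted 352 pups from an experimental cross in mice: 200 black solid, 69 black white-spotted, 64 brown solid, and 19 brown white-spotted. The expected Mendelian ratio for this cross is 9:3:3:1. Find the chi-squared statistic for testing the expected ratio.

0.626

Under the 9:3:3:1 hypothesis (Σ ratio = 16, N = 352):
  black solid: 352 × 9/16 = 198
  black white-spotted: 352 × 3/16 = 66
  brown solid: 352 × 3/16 = 66
  brown white-spotted: 352 × 1/16 = 22
χ² = Σ (O − E)² / E
  black solid: (200 − 198)² / 198 = 0.0202
  black white-spotted: (69 − 66)² / 66 = 0.1364
  brown solid: (64 − 66)² / 66 = 0.0606
  brown white-spotted: (19 − 22)² / 22 = 0.4091
χ² = 0.0202 + 0.1364 + 0.0606 + 0.4091 = 0.6263 ≈ 0.626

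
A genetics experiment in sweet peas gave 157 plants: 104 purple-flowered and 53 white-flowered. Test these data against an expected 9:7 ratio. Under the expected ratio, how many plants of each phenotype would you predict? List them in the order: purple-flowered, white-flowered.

88.3125, 68.6875

Under the 9:7 hypothesis (Σ ratio = 16, N = 157):
  purple-flowered: 157 × 9/16 = 88.3125
  white-flowered: 157 × 7/16 = 68.6875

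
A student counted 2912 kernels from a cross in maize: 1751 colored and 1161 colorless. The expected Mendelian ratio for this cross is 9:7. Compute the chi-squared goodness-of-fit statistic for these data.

Under the 9:7 hypothesis (Σ ratio = 16, N = 2912):
  colored: 2912 × 9/16 = 1638
  colorless: 2912 × 7/16 = 1274
χ² = Σ (O − E)² / E
  colored: (1751 − 1638)² / 1638 = 7.7955
  colorless: (1161 − 1274)² / 1274 = 10.0228
χ² = 7.7955 + 10.0228 = 17.8183 ≈ 17.818

17.818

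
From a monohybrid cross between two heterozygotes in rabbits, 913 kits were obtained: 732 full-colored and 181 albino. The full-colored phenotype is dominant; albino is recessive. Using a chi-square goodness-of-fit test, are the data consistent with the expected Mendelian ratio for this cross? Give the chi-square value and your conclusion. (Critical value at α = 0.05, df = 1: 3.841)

For a monohybrid cross between heterozygotes with complete dominance, the expected phenotypic ratio is 3:1.
Total ratio parts = 4. Expected numbers out of 913:
  full-colored: 913 × 3/4 = 684.75
  albino: 913 × 1/4 = 228.25
χ² = Σ (O − E)² / E
  full-colored: (732 − 684.75)² / 684.75 = 3.2604
  albino: (181 − 228.25)² / 228.25 = 9.7812
χ² = 3.2604 + 9.7812 = 13.0416 ≈ 13.042
Degrees of freedom = 2 − 1 = 1; critical value at α = 0.05 is 3.841.
Since 13.042 > 3.841, we reject the null hypothesis — the data do not fit the 3:1 ratio.

13.042; not consistent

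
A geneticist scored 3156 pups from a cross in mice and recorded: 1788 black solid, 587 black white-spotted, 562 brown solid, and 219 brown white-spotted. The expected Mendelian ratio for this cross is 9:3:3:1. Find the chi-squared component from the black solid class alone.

0.092

Total ratio parts = 16. Expected numbers out of 3156:
  black solid: 3156 × 9/16 = 1775.25
  black white-spotted: 3156 × 3/16 = 591.75
  brown solid: 3156 × 3/16 = 591.75
  brown white-spotted: 3156 × 1/16 = 197.25
Contribution of black solid: (1788 − 1775.25)² / 1775.25 = 0.0916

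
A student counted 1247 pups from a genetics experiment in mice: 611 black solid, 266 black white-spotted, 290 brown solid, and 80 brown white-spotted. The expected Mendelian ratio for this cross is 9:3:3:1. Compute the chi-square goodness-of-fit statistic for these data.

29.648

Expected counts for N = 1247 under a 9:3:3:1 ratio (total parts = 16):
  black solid: 1247 × 9/16 = 701.4375
  black white-spotted: 1247 × 3/16 = 233.8125
  brown solid: 1247 × 3/16 = 233.8125
  brown white-spotted: 1247 × 1/16 = 77.9375
χ² = Σ (O − E)² / E
  black solid: (611 − 701.4375)² / 701.4375 = 11.6603
  black white-spotted: (266 − 233.8125)² / 233.8125 = 4.4311
  brown solid: (290 − 233.8125)² / 233.8125 = 13.5024
  brown white-spotted: (80 − 77.9375)² / 77.9375 = 0.0546
χ² = 11.6603 + 4.4311 + 13.5024 + 0.0546 = 29.6484 ≈ 29.648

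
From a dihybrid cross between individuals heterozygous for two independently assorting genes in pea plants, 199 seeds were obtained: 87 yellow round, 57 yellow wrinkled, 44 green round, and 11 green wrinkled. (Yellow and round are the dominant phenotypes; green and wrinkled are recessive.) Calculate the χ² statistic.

17.308

A dihybrid F₂ with independent assortment and complete dominance at both loci gives a 9:3:3:1 phenotypic ratio.
The 9:3:3:1 ratio has 16 parts, so with N = 199 the expected counts are:
  yellow round: 199 × 9/16 = 111.9375
  yellow wrinkled: 199 × 3/16 = 37.3125
  green round: 199 × 3/16 = 37.3125
  green wrinkled: 199 × 1/16 = 12.4375
χ² = Σ (O − E)² / E
  yellow round: (87 − 111.9375)² / 111.9375 = 5.5556
  yellow wrinkled: (57 − 37.3125)² / 37.3125 = 10.3879
  green round: (44 − 37.3125)² / 37.3125 = 1.1986
  green wrinkled: (11 − 12.4375)² / 12.4375 = 0.1661
χ² = 5.5556 + 10.3879 + 1.1986 + 0.1661 = 17.3082 ≈ 17.308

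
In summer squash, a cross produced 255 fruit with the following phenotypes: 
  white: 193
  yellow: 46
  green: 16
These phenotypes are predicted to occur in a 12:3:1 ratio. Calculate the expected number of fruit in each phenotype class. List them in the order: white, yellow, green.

191.25, 47.8125, 15.9375

Under the 12:3:1 hypothesis (Σ ratio = 16, N = 255):
  white: 255 × 12/16 = 191.25
  yellow: 255 × 3/16 = 47.8125
  green: 255 × 1/16 = 15.9375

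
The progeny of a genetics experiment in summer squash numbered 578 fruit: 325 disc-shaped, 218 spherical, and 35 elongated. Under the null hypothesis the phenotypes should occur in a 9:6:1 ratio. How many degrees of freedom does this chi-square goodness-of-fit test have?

2

A goodness-of-fit test with 3 phenotype classes has df = 3 − 1 = 2.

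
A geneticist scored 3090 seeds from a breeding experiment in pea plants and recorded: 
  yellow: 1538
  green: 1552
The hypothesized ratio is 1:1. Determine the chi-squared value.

Total ratio parts = 2. Expected numbers out of 3090:
  yellow: 3090 × 1/2 = 1545
  green: 3090 × 1/2 = 1545
χ² = Σ (O − E)² / E
  yellow: (1538 − 1545)² / 1545 = 0.0317
  green: (1552 − 1545)² / 1545 = 0.0317
χ² = 0.0317 + 0.0317 = 0.0634 ≈ 0.063

0.063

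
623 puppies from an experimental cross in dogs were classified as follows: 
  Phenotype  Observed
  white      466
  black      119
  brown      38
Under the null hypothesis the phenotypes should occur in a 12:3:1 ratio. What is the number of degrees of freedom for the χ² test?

A goodness-of-fit test with 3 phenotype classes has df = 3 − 1 = 2.

2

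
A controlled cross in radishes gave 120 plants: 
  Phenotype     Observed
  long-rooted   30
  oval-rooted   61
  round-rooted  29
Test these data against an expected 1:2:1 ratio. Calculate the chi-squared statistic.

Expected counts for N = 120 under a 1:2:1 ratio (total parts = 4):
  long-rooted: 120 × 1/4 = 30
  oval-rooted: 120 × 2/4 = 60
  round-rooted: 120 × 1/4 = 30
χ² = Σ (O − E)² / E
  long-rooted: (30 − 30)² / 30 = 0.0000
  oval-rooted: (61 − 60)² / 60 = 0.0167
  round-rooted: (29 − 30)² / 30 = 0.0333
χ² = 0.0000 + 0.0167 + 0.0333 = 0.050

0.050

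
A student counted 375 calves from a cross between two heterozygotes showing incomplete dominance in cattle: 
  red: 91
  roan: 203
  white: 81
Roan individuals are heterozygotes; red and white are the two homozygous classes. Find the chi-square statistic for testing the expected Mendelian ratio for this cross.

With incomplete dominance, a heterozygote × heterozygote cross gives a 1:2:1 phenotypic ratio.
Expected counts for N = 375 under a 1:2:1 ratio (total parts = 4):
  red: 375 × 1/4 = 93.75
  roan: 375 × 2/4 = 187.5
  white: 375 × 1/4 = 93.75
χ² = Σ (O − E)² / E
  red: (91 − 93.75)² / 93.75 = 0.0807
  roan: (203 − 187.5)² / 187.5 = 1.2813
  white: (81 − 93.75)² / 93.75 = 1.7340
χ² = 0.0807 + 1.2813 + 1.7340 = 3.096

3.096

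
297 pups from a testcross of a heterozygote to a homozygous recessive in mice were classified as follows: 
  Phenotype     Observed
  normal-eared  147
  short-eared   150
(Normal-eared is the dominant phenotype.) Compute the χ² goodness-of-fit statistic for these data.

A testcross of a heterozygote (Aa × aa) gives a 1:1 phenotypic ratio.
Expected counts for N = 297 under a 1:1 ratio (total parts = 2):
  normal-eared: 297 × 1/2 = 148.5
  short-eared: 297 × 1/2 = 148.5
χ² = Σ (O − E)² / E
  normal-eared: (147 − 148.5)² / 148.5 = 0.0152
  short-eared: (150 − 148.5)² / 148.5 = 0.0152
χ² = 0.0152 + 0.0152 = 0.0304 ≈ 0.030

0.030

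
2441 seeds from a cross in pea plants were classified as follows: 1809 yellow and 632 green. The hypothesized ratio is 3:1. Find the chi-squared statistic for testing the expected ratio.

Total ratio parts = 4. Expected numbers out of 2441:
  yellow: 2441 × 3/4 = 1830.75
  green: 2441 × 1/4 = 610.25
χ² = Σ (O − E)² / E
  yellow: (1809 − 1830.75)² / 1830.75 = 0.2584
  green: (632 − 610.25)² / 610.25 = 0.7752
χ² = 0.2584 + 0.7752 = 1.0336 ≈ 1.034

1.034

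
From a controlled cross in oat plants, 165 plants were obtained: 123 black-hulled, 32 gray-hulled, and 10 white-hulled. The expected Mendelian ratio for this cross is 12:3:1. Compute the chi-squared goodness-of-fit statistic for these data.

Expected counts for N = 165 under a 12:3:1 ratio (total parts = 16):
  black-hulled: 165 × 12/16 = 123.75
  gray-hulled: 165 × 3/16 = 30.9375
  white-hulled: 165 × 1/16 = 10.3125
χ² = Σ (O − E)² / E
  black-hulled: (123 − 123.75)² / 123.75 = 0.0045
  gray-hulled: (32 − 30.9375)² / 30.9375 = 0.0365
  white-hulled: (10 − 10.3125)² / 10.3125 = 0.0095
χ² = 0.0045 + 0.0365 + 0.0095 = 0.0505 ≈ 0.051

0.051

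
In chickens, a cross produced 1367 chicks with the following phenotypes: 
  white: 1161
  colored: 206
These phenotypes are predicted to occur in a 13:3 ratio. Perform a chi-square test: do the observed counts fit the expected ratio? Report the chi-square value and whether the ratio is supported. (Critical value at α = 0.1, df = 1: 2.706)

12.155; not consistent

Under the 13:3 hypothesis (Σ ratio = 16, N = 1367):
  white: 1367 × 13/16 = 1110.6875
  colored: 1367 × 3/16 = 256.3125
χ² = Σ (O − E)² / E
  white: (1161 − 1110.6875)² / 1110.6875 = 2.2791
  colored: (206 − 256.3125)² / 256.3125 = 9.8760
χ² = 2.2791 + 9.8760 = 12.1551 ≈ 12.155
Degrees of freedom = 2 − 1 = 1; critical value at α = 0.1 is 2.706.
Since 12.155 > 2.706, we reject the null hypothesis — the data do not fit the 13:3 ratio.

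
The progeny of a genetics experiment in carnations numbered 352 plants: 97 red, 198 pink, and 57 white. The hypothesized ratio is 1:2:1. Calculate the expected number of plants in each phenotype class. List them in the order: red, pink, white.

The 1:2:1 ratio has 4 parts, so with N = 352 the expected counts are:
  red: 352 × 1/4 = 88
  pink: 352 × 2/4 = 176
  white: 352 × 1/4 = 88

88, 176, 88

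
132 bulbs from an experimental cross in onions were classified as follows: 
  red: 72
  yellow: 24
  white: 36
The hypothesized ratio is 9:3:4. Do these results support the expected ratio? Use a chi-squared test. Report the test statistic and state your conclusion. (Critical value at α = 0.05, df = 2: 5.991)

Under the 9:3:4 hypothesis (Σ ratio = 16, N = 132):
  red: 132 × 9/16 = 74.25
  yellow: 132 × 3/16 = 24.75
  white: 132 × 4/16 = 33
χ² = Σ (O − E)² / E
  red: (72 − 74.25)² / 74.25 = 0.0682
  yellow: (24 − 24.75)² / 24.75 = 0.0227
  white: (36 − 33)² / 33 = 0.2727
χ² = 0.0682 + 0.0227 + 0.2727 = 0.3636 ≈ 0.364
Degrees of freedom = 3 − 1 = 2; critical value at α = 0.05 is 5.991.
Since 0.364 < 5.991, we fail to reject the null hypothesis — the data are consistent with the 9:3:4 ratio.

0.364; consistent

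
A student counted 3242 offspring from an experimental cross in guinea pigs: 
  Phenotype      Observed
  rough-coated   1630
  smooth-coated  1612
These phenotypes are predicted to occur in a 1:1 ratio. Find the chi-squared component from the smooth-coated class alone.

0.050

Total ratio parts = 2. Expected numbers out of 3242:
  rough-coated: 3242 × 1/2 = 1621
  smooth-coated: 3242 × 1/2 = 1621
Contribution of smooth-coated: (1612 − 1621)² / 1621 = 0.0500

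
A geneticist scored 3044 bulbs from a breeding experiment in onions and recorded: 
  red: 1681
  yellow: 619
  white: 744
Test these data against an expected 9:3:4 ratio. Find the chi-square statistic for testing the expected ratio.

5.029

Total ratio parts = 16. Expected numbers out of 3044:
  red: 3044 × 9/16 = 1712.25
  yellow: 3044 × 3/16 = 570.75
  white: 3044 × 4/16 = 761
χ² = Σ (O − E)² / E
  red: (1681 − 1712.25)² / 1712.25 = 0.5703
  yellow: (619 − 570.75)² / 570.75 = 4.0790
  white: (744 − 761)² / 761 = 0.3798
χ² = 0.5703 + 4.0790 + 0.3798 = 5.0291 ≈ 5.029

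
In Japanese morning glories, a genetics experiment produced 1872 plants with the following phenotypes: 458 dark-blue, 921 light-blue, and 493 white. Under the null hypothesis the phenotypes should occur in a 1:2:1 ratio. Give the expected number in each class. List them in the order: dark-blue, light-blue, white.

The 1:2:1 ratio has 4 parts, so with N = 1872 the expected counts are:
  dark-blue: 1872 × 1/4 = 468
  light-blue: 1872 × 2/4 = 936
  white: 1872 × 1/4 = 468

468, 936, 468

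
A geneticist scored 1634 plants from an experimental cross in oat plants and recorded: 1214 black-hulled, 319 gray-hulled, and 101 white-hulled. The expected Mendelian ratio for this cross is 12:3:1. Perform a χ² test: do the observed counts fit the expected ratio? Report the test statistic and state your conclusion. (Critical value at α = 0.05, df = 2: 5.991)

Total ratio parts = 16. Expected numbers out of 1634:
  black-hulled: 1634 × 12/16 = 1225.5
  gray-hulled: 1634 × 3/16 = 306.375
  white-hulled: 1634 × 1/16 = 102.125
χ² = Σ (O − E)² / E
  black-hulled: (1214 − 1225.5)² / 1225.5 = 0.1079
  gray-hulled: (319 − 306.375)² / 306.375 = 0.5202
  white-hulled: (101 − 102.125)² / 102.125 = 0.0124
χ² = 0.1079 + 0.5202 + 0.0124 = 0.6405 ≈ 0.641
Degrees of freedom = 3 − 1 = 2; critical value at α = 0.05 is 5.991.
Since 0.641 < 5.991, we fail to reject the null hypothesis — the data are consistent with the 12:3:1 ratio.

0.641; consistent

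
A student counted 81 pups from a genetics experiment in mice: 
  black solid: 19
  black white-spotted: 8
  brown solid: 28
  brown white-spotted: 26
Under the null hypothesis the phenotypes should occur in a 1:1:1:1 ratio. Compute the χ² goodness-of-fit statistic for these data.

Total ratio parts = 4. Expected numbers out of 81:
  black solid: 81 × 1/4 = 20.25
  black white-spotted: 81 × 1/4 = 20.25
  brown solid: 81 × 1/4 = 20.25
  brown white-spotted: 81 × 1/4 = 20.25
χ² = Σ (O − E)² / E
  black solid: (19 − 20.25)² / 20.25 = 0.0772
  black white-spotted: (8 − 20.25)² / 20.25 = 7.4105
  brown solid: (28 − 20.25)² / 20.25 = 2.9660
  brown white-spotted: (26 − 20.25)² / 20.25 = 1.6327
χ² = 0.0772 + 7.4105 + 2.9660 + 1.6327 = 12.0864 ≈ 12.086

12.086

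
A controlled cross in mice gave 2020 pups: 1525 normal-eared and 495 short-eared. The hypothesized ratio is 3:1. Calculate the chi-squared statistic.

Total ratio parts = 4. Expected numbers out of 2020:
  normal-eared: 2020 × 3/4 = 1515
  short-eared: 2020 × 1/4 = 505
χ² = Σ (O − E)² / E
  normal-eared: (1525 − 1515)² / 1515 = 0.0660
  short-eared: (495 − 505)² / 505 = 0.1980
χ² = 0.0660 + 0.1980 = 0.264

0.264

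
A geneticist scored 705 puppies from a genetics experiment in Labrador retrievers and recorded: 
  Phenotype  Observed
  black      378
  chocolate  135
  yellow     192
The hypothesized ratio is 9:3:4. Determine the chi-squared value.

Total ratio parts = 16. Expected numbers out of 705:
  black: 705 × 9/16 = 396.5625
  chocolate: 705 × 3/16 = 132.1875
  yellow: 705 × 4/16 = 176.25
χ² = Σ (O − E)² / E
  black: (378 − 396.5625)² / 396.5625 = 0.8689
  chocolate: (135 − 132.1875)² / 132.1875 = 0.0598
  yellow: (192 − 176.25)² / 176.25 = 1.4074
χ² = 0.8689 + 0.0598 + 1.4074 = 2.3361 ≈ 2.336

2.336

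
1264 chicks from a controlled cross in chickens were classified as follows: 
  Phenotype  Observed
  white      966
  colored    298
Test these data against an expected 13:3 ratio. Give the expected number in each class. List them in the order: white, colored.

1027, 237

Total ratio parts = 16. Expected numbers out of 1264:
  white: 1264 × 13/16 = 1027
  colored: 1264 × 3/16 = 237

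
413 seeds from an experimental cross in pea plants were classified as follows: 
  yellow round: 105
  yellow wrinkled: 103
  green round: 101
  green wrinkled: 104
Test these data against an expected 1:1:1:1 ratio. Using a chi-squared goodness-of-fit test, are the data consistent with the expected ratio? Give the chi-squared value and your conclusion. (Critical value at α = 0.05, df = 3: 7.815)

0.085; consistent

Under the 1:1:1:1 hypothesis (Σ ratio = 4, N = 413):
  yellow round: 413 × 1/4 = 103.25
  yellow wrinkled: 413 × 1/4 = 103.25
  green round: 413 × 1/4 = 103.25
  green wrinkled: 413 × 1/4 = 103.25
χ² = Σ (O − E)² / E
  yellow round: (105 − 103.25)² / 103.25 = 0.0297
  yellow wrinkled: (103 − 103.25)² / 103.25 = 0.0006
  green round: (101 − 103.25)² / 103.25 = 0.0490
  green wrinkled: (104 − 103.25)² / 103.25 = 0.0054
χ² = 0.0297 + 0.0006 + 0.0490 + 0.0054 = 0.0847 ≈ 0.085
Degrees of freedom = 4 − 1 = 3; critical value at α = 0.05 is 7.815.
Since 0.085 < 7.815, we fail to reject the null hypothesis — the data are consistent with the 1:1:1:1 ratio.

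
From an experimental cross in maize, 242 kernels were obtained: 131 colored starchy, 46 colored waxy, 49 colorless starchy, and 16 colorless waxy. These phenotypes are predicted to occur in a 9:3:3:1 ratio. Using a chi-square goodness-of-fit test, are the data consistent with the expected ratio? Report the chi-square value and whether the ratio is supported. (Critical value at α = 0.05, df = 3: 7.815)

0.542; consistent

Under the 9:3:3:1 hypothesis (Σ ratio = 16, N = 242):
  colored starchy: 242 × 9/16 = 136.125
  colored waxy: 242 × 3/16 = 45.375
  colorless starchy: 242 × 3/16 = 45.375
  colorless waxy: 242 × 1/16 = 15.125
χ² = Σ (O − E)² / E
  colored starchy: (131 − 136.125)² / 136.125 = 0.1930
  colored waxy: (46 − 45.375)² / 45.375 = 0.0086
  colorless starchy: (49 − 45.375)² / 45.375 = 0.2896
  colorless waxy: (16 − 15.125)² / 15.125 = 0.0506
χ² = 0.1930 + 0.0086 + 0.2896 + 0.0506 = 0.5418 ≈ 0.542
Degrees of freedom = 4 − 1 = 3; critical value at α = 0.05 is 7.815.
Since 0.542 < 7.815, we fail to reject the null hypothesis — the data are consistent with the 9:3:3:1 ratio.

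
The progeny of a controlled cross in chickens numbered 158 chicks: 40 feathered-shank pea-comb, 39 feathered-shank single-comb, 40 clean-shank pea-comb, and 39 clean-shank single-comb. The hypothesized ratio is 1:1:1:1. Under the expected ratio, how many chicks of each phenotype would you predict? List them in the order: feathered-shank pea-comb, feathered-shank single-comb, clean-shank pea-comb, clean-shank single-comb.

Under the 1:1:1:1 hypothesis (Σ ratio = 4, N = 158):
  feathered-shank pea-comb: 158 × 1/4 = 39.5
  feathered-shank single-comb: 158 × 1/4 = 39.5
  clean-shank pea-comb: 158 × 1/4 = 39.5
  clean-shank single-comb: 158 × 1/4 = 39.5

39.5, 39.5, 39.5, 39.5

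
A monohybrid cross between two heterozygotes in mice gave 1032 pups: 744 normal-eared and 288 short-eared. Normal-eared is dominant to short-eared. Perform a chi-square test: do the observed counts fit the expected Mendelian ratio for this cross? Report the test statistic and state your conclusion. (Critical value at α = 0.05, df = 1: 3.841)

For a monohybrid cross between heterozygotes with complete dominance, the expected phenotypic ratio is 3:1.
Total ratio parts = 4. Expected numbers out of 1032:
  normal-eared: 1032 × 3/4 = 774
  short-eared: 1032 × 1/4 = 258
χ² = Σ (O − E)² / E
  normal-eared: (744 − 774)² / 774 = 1.1628
  short-eared: (288 − 258)² / 258 = 3.4884
χ² = 1.1628 + 3.4884 = 4.6512 ≈ 4.651
Degrees of freedom = 2 − 1 = 1; critical value at α = 0.05 is 3.841.
Since 4.651 > 3.841, we reject the null hypothesis — the data do not fit the 3:1 ratio.

4.651; not consistent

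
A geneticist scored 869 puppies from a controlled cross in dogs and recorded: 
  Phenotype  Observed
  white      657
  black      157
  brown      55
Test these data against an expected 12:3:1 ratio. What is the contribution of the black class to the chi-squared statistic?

0.216

Under the 12:3:1 hypothesis (Σ ratio = 16, N = 869):
  white: 869 × 12/16 = 651.75
  black: 869 × 3/16 = 162.9375
  brown: 869 × 1/16 = 54.3125
Contribution of black: (157 − 162.9375)² / 162.9375 = 0.2164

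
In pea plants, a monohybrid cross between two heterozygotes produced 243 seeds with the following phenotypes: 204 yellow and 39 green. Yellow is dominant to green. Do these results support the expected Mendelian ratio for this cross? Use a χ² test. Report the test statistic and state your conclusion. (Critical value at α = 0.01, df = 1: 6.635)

For a monohybrid cross between heterozygotes with complete dominance, the expected phenotypic ratio is 3:1.
The 3:1 ratio has 4 parts, so with N = 243 the expected counts are:
  yellow: 243 × 3/4 = 182.25
  green: 243 × 1/4 = 60.75
χ² = Σ (O − E)² / E
  yellow: (204 − 182.25)² / 182.25 = 2.5957
  green: (39 − 60.75)² / 60.75 = 7.7870
χ² = 2.5957 + 7.7870 = 10.3827 ≈ 10.383
Degrees of freedom = 2 − 1 = 1; critical value at α = 0.01 is 6.635.
Since 10.383 > 6.635, we reject the null hypothesis — the data do not fit the 3:1 ratio.

10.383; not consistent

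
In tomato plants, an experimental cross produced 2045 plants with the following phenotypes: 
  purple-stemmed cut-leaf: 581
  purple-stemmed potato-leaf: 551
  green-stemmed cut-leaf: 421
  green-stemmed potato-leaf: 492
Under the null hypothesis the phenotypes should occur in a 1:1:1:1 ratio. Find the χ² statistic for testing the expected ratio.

Expected counts for N = 2045 under a 1:1:1:1 ratio (total parts = 4):
  purple-stemmed cut-leaf: 2045 × 1/4 = 511.25
  purple-stemmed potato-leaf: 2045 × 1/4 = 511.25
  green-stemmed cut-leaf: 2045 × 1/4 = 511.25
  green-stemmed potato-leaf: 2045 × 1/4 = 511.25
χ² = Σ (O − E)² / E
  purple-stemmed cut-leaf: (581 − 511.25)² / 511.25 = 9.5160
  purple-stemmed potato-leaf: (551 − 511.25)² / 511.25 = 3.0906
  green-stemmed cut-leaf: (421 − 511.25)² / 511.25 = 15.9317
  green-stemmed potato-leaf: (492 − 511.25)² / 511.25 = 0.7248
χ² = 9.5160 + 3.0906 + 15.9317 + 0.7248 = 29.2631 ≈ 29.263

29.263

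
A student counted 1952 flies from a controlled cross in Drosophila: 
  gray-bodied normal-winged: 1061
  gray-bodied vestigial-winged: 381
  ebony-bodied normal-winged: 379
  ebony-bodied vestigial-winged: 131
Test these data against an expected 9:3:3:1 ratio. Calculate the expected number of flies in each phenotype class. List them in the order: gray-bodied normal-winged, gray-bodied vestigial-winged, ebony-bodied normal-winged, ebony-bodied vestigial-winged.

Under the 9:3:3:1 hypothesis (Σ ratio = 16, N = 1952):
  gray-bodied normal-winged: 1952 × 9/16 = 1098
  gray-bodied vestigial-winged: 1952 × 3/16 = 366
  ebony-bodied normal-winged: 1952 × 3/16 = 366
  ebony-bodied vestigial-winged: 1952 × 1/16 = 122

1098, 366, 366, 122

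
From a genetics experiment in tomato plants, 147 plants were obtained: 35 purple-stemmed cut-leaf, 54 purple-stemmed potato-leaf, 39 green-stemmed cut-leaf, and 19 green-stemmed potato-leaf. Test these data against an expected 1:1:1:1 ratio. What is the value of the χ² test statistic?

16.891

Total ratio parts = 4. Expected numbers out of 147:
  purple-stemmed cut-leaf: 147 × 1/4 = 36.75
  purple-stemmed potato-leaf: 147 × 1/4 = 36.75
  green-stemmed cut-leaf: 147 × 1/4 = 36.75
  green-stemmed potato-leaf: 147 × 1/4 = 36.75
χ² = Σ (O − E)² / E
  purple-stemmed cut-leaf: (35 − 36.75)² / 36.75 = 0.0833
  purple-stemmed potato-leaf: (54 − 36.75)² / 36.75 = 8.0969
  green-stemmed cut-leaf: (39 − 36.75)² / 36.75 = 0.1378
  green-stemmed potato-leaf: (19 − 36.75)² / 36.75 = 8.5731
χ² = 0.0833 + 8.0969 + 0.1378 + 8.5731 = 16.8911 ≈ 16.891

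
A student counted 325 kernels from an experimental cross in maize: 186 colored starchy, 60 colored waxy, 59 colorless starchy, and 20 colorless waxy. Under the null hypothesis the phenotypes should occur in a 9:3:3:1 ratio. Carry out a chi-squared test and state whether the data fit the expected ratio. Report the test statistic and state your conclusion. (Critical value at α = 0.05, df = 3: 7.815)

Under the 9:3:3:1 hypothesis (Σ ratio = 16, N = 325):
  colored starchy: 325 × 9/16 = 182.8125
  colored waxy: 325 × 3/16 = 60.9375
  colorless starchy: 325 × 3/16 = 60.9375
  colorless waxy: 325 × 1/16 = 20.3125
χ² = Σ (O − E)² / E
  colored starchy: (186 − 182.8125)² / 182.8125 = 0.0556
  colored waxy: (60 − 60.9375)² / 60.9375 = 0.0144
  colorless starchy: (59 − 60.9375)² / 60.9375 = 0.0616
  colorless waxy: (20 − 20.3125)² / 20.3125 = 0.0048
χ² = 0.0556 + 0.0144 + 0.0616 + 0.0048 = 0.1364 ≈ 0.136
Degrees of freedom = 4 − 1 = 3; critical value at α = 0.05 is 7.815.
Since 0.136 < 7.815, we fail to reject the null hypothesis — the data are consistent with the 9:3:3:1 ratio.

0.136; consistent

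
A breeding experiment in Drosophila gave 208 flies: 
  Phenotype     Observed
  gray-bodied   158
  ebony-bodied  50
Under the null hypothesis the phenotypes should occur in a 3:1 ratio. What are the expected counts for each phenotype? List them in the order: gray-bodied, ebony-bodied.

156, 52

Under the 3:1 hypothesis (Σ ratio = 4, N = 208):
  gray-bodied: 208 × 3/4 = 156
  ebony-bodied: 208 × 1/4 = 52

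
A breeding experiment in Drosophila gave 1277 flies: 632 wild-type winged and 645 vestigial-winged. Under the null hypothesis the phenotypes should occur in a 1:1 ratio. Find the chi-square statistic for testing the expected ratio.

0.132

The 1:1 ratio has 2 parts, so with N = 1277 the expected counts are:
  wild-type winged: 1277 × 1/2 = 638.5
  vestigial-winged: 1277 × 1/2 = 638.5
χ² = Σ (O − E)² / E
  wild-type winged: (632 − 638.5)² / 638.5 = 0.0662
  vestigial-winged: (645 − 638.5)² / 638.5 = 0.0662
χ² = 0.0662 + 0.0662 = 0.1324 ≈ 0.132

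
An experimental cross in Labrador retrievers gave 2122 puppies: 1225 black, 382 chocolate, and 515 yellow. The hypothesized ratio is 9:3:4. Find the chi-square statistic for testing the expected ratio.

Under the 9:3:4 hypothesis (Σ ratio = 16, N = 2122):
  black: 2122 × 9/16 = 1193.625
  chocolate: 2122 × 3/16 = 397.875
  yellow: 2122 × 4/16 = 530.5
χ² = Σ (O − E)² / E
  black: (1225 − 1193.625)² / 1193.625 = 0.8247
  chocolate: (382 − 397.875)² / 397.875 = 0.6334
  yellow: (515 − 530.5)² / 530.5 = 0.4529
χ² = 0.8247 + 0.6334 + 0.4529 = 1.911

1.911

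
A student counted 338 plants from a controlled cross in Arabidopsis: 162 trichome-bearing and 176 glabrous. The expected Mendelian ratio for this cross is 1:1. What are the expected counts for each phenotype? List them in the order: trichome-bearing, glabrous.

The 1:1 ratio has 2 parts, so with N = 338 the expected counts are:
  trichome-bearing: 338 × 1/2 = 169
  glabrous: 338 × 1/2 = 169

169, 169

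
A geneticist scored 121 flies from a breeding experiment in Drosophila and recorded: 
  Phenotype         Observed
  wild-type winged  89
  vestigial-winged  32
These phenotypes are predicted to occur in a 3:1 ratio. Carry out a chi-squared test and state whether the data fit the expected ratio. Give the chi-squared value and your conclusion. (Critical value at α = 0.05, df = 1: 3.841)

Total ratio parts = 4. Expected numbers out of 121:
  wild-type winged: 121 × 3/4 = 90.75
  vestigial-winged: 121 × 1/4 = 30.25
χ² = Σ (O − E)² / E
  wild-type winged: (89 − 90.75)² / 90.75 = 0.0337
  vestigial-winged: (32 − 30.25)² / 30.25 = 0.1012
χ² = 0.0337 + 0.1012 = 0.1349 ≈ 0.135
Degrees of freedom = 2 − 1 = 1; critical value at α = 0.05 is 3.841.
Since 0.135 < 3.841, we fail to reject the null hypothesis — the data are consistent with the 3:1 ratio.

0.135; consistent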